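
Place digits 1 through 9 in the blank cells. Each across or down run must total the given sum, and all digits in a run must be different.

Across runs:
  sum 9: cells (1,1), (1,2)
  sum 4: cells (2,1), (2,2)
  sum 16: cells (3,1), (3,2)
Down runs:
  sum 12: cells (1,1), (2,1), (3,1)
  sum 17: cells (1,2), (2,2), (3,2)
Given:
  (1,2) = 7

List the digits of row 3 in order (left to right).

7, 9

4 in 2 cells must be {1,3}; 16 in 2 cells must be {7,9}.
(1,1) = 9 − 7 = 2 completes the 9 across.
Given what's placed, (2,2) must be 1 to fit the 4 across and 17 down.
(3,2) = 17 − 8 = 9 completes the 17 down.
(2,1) = 4 − 1 = 3 completes the 4 across.
(3,1) = 16 − 9 = 7 completes the 16 across.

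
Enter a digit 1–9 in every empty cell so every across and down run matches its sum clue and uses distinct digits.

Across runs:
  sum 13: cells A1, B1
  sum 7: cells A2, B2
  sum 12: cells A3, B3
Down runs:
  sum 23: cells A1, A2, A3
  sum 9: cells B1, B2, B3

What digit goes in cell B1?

23 in 3 cells must be {6,8,9}.
The 7 across and the 23 down share only 6, so A2 = 6.
B2 = 7 − 6 = 1 completes the 7 across.
Nothing is forced directly, so branch on A1, whose candidates are 8 or 9. If A1 = 9: then B1 would have to be in {4} for the 13 across but in {2,3,5,6} for the 9 down — contradiction. So A1 = 8.
B1 = 13 − 8 = 5 completes the 13 across.
A3 = 23 − 14 = 9 completes the 23 down.
B3 = 12 − 9 = 3 completes the 12 across.

5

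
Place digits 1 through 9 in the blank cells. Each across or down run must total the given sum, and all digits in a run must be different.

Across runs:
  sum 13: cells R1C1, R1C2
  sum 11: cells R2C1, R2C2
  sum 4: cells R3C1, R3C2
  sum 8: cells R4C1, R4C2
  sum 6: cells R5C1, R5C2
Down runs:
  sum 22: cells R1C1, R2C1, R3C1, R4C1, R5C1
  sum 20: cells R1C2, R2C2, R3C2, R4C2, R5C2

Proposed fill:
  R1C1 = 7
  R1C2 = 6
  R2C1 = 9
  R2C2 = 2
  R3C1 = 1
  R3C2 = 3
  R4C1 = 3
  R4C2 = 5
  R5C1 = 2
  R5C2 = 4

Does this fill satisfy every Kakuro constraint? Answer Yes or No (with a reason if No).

Across: 7+6=13; 9+2=11; 1+3=4; 3+5=8; 2+4=6. Down: 7+9+1+3+2=22; 6+2+3+5+4=20. No digit repeats within any run.

Yes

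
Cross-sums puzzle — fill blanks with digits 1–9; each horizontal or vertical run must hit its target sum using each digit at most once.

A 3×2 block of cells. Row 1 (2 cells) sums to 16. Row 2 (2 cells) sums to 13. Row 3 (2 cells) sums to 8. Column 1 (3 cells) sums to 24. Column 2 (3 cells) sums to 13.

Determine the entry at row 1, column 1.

16 in 2 cells must be {7,9}; 24 in 3 cells must be {7,8,9}.
The 8 across and the 24 down share only 7, so (3,1) = 7.
(3,2) = 8 − 7 = 1 completes the 8 across.
Given what's placed, (1,1) must be 9 to fit the 16 across and 24 down.
(1,2) = 16 − 9 = 7 completes the 16 across.
(2,1) = 24 − 16 = 8 completes the 24 down.
(2,2) = 13 − 8 = 5 completes the 13 across.

9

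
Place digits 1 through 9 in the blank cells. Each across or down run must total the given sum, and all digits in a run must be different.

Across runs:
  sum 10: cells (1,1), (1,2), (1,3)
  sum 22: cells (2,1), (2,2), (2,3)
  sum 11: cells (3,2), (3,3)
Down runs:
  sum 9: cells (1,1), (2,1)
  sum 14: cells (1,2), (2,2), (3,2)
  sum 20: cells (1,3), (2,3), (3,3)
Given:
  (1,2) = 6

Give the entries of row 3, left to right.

(1,3) = 3: the only remaining digit allowed by both the 10 across and the 20 down.
(1,1) = 10 − 9 = 1 completes the 10 across.
(2,1) = 9 − 1 = 8 completes the 9 down.
(2,2) = 5: the only remaining digit allowed by both the 22 across and the 14 down.
(2,3) = 22 − 13 = 9 completes the 22 across.
(3,2) = 14 − 11 = 3 completes the 14 down.
(3,3) = 11 − 3 = 8 completes the 11 across.

3, 8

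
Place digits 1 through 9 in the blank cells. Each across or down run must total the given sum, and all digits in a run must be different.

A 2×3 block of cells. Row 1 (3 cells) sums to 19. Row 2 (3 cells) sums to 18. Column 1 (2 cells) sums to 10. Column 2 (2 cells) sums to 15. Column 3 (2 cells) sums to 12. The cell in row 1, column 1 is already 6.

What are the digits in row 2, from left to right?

4 6 8

(2,1) = 10 − 6 = 4 completes the 10 down.
No cell is forced outright now. (1,2) can only be 8 or 9 (the digits allowed by both its 19 across and its 15 down). If (1,2) = 8: that forces (1,3) = 5, after which (2,2) would have to be in {5,6,8,9} for the 18 across but in {7} for the 15 down — contradiction. So (1,2) = 9.
(1,3) = 19 − 15 = 4 completes the 19 across.
(2,2) = 15 − 9 = 6 completes the 15 down.
(2,3) = 18 − 10 = 8 completes the 18 across.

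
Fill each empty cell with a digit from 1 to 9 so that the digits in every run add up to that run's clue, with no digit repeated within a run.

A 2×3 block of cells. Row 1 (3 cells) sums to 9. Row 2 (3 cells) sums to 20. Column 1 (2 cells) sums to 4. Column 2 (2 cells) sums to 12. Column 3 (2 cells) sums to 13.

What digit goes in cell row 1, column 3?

5

4 in 2 cells must be {1,3}.
The 20 across and the 4 down share only 3, so (2,1) = 3.
(1,1) = 4 − 3 = 1 completes the 4 down.
Nothing is forced directly, so branch on (1,2), whose candidates are 3 or 5. If (1,2) = 5: then (1,3) would have to be in {3} for the 9 across but in {4,5,6,7,8,9} for the 13 down — contradiction. So (1,2) = 3.
(1,3) = 9 − 4 = 5 completes the 9 across.
(2,2) = 12 − 3 = 9 completes the 12 down.
(2,3) = 20 − 12 = 8 completes the 20 across.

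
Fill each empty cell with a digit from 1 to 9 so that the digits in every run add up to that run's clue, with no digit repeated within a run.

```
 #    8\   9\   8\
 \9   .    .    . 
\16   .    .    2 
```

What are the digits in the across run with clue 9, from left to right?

2 1 6

R1C3 = 8 − 2 = 6 completes the 8 down.
No cell is forced outright now. R2C1 can only be 5 or 6 (the digits allowed by both its 16 across and its 8 down). If R2C1 = 5: then R1C1 would have to be in {1,2} for the 9 across but in {3} for the 8 down — contradiction. So R2C1 = 6.
R1C1 = 8 − 6 = 2 completes the 8 down.
R1C2 = 9 − 8 = 1 completes the 9 across.
R2C2 = 16 − 8 = 8 completes the 16 across.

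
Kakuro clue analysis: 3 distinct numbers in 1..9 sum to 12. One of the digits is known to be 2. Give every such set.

3 distinct digits from 1–9 sum between 6 and 24.
Keeping only sets containing 2.

{1,2,9}; {2,3,7}; {2,4,6}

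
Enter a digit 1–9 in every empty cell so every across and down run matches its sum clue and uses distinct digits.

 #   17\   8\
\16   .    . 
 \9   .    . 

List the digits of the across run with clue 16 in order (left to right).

9 7

16 in 2 cells must be {7,9}; 17 in 2 cells must be {8,9}.
The 16 across and the 17 down share only 9, so R1C1 = 9.
R1C2 = 16 − 9 = 7 completes the 16 across.
R2C1 = 17 − 9 = 8 completes the 17 down.
R2C2 = 9 − 8 = 1 completes the 9 across.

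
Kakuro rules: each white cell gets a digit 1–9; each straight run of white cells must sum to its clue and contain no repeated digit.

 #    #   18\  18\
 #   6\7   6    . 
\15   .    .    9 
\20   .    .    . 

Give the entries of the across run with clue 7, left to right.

6, 1

R1C3 = 7 − 6 = 1 completes the 7 across.
R3C3 = 18 − 10 = 8 completes the 18 down.
R3C1 = 5: the only remaining digit allowed by both the 20 across and the 6 down.
R3C2 = 20 − 13 = 7 completes the 20 across.
R2C1 = 6 − 5 = 1 completes the 6 down.
R2C2 = 15 − 10 = 5 completes the 15 across.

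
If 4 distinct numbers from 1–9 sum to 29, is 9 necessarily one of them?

The only way to make 29 from 4 distinct digits is {5,7,8,9}, which contains 9.

Yes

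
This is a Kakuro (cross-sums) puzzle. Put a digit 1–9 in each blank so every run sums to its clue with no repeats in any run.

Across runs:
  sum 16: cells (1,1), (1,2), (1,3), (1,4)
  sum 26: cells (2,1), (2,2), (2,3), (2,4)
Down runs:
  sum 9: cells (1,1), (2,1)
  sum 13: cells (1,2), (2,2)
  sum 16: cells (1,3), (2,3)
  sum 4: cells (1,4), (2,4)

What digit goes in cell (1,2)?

16 in 2 cells must be {7,9}; 4 in 2 cells must be {1,3}.
Only 3 fits (2,4) under both its across sum 26 and down sum 4.
(1,4) = 4 − 3 = 1 completes the 4 down.
Given what's placed, (2,3) must be 9 to fit the 26 across and 16 down.
(1,3) = 16 − 9 = 7 completes the 16 down.
No cell is forced outright now. (2,1) can only be 6 or 8 (the digits allowed by both its 26 across and its 9 down). If (2,1) = 8: then (1,1) would have to be in {2,3,5,6} for the 16 across but in {1} for the 9 down — contradiction. So (2,1) = 6.
(1,1) = 9 − 6 = 3 completes the 9 down.
(1,2) = 16 − 11 = 5 completes the 16 across.

5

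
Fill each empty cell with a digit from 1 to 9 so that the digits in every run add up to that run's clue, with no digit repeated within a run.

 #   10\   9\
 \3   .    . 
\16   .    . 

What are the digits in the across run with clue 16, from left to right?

9 7

3 in 2 cells must be {1,2}; 16 in 2 cells must be {7,9}.
The 16 across and the 9 down share only 7, so R2C2 = 7.
R1C2 = 9 − 7 = 2 completes the 9 down.
R2C1 = 16 − 7 = 9 completes the 16 across.
R1C1 = 3 − 2 = 1 completes the 3 across.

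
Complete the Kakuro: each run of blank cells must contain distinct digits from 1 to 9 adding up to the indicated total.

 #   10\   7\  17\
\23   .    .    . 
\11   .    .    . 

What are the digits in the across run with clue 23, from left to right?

8 6 9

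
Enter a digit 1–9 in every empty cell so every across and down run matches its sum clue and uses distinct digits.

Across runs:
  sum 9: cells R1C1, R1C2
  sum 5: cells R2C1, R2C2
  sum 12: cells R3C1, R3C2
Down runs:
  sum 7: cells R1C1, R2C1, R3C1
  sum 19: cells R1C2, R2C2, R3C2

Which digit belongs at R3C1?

4

7 in 3 cells must be {1,2,4}.
The 12 across and the 7 down share only 4, so R3C1 = 4.
R3C2 = 12 − 4 = 8 completes the 12 across.
Nothing is forced directly, so branch on R1C1, whose candidates are 1 or 2. If R1C1 = 1: then R1C2 would have to be in {8} for the 9 across but in {2,4,5,6,7,9} for the 19 down — contradiction. So R1C1 = 2.
R1C2 = 9 − 2 = 7 completes the 9 across.
R2C1 = 7 − 6 = 1 completes the 7 down.
R2C2 = 5 − 1 = 4 completes the 5 across.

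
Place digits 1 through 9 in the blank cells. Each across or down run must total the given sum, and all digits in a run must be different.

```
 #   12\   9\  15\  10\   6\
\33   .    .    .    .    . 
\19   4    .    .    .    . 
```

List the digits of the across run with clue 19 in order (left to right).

4 5 6 3 1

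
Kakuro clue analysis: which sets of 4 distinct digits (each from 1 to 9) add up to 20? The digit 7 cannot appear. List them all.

4 distinct digits from 1–9 sum between 10 and 30.
Dropping sets that contain 7.

{1,2,8,9}; {1,4,6,9}; {1,5,6,8}; {2,3,6,9}; {2,4,5,9}; {2,4,6,8}; {3,4,5,8}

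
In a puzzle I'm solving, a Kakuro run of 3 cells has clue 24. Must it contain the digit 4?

No

The only way to make 24 from 3 distinct digits is {7,8,9}, which does not contain 4.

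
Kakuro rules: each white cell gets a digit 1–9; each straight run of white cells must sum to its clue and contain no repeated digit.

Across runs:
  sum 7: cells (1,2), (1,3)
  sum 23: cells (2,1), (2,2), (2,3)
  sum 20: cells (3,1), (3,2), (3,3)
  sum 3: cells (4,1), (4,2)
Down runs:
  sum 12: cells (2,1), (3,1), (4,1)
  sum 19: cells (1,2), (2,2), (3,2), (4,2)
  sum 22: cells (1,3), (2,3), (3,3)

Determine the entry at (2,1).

23 in 3 cells must be {6,8,9}; 3 in 2 cells must be {1,2}.
Nothing is forced directly, so branch on (1,3), whose candidates are 5 or 6. If (1,3) = 6: that forces (1,2) = 1, (2,3) = 9, (3,3) = 7, (4,2) = 2, after which (2,2) would have to be in {6,8} for the 23 across but in {7,9} for the 19 down — contradiction. So (1,3) = 5.
(1,2) = 7 − 5 = 2 completes the 7 across.
Given what's placed, (4,2) must be 1 to fit the 3 across and 19 down.
(2,2) = 9: the only remaining digit allowed by both the 23 across and the 19 down.
Given what's placed, (2,3) must be 8 to fit the 23 across and 22 down.
(3,2) = 19 − 12 = 7 completes the 19 down.
(3,3) = 22 − 13 = 9 completes the 22 down.
(4,1) = 3 − 1 = 2 completes the 3 across.
(2,1) = 23 − 17 = 6 completes the 23 across.

6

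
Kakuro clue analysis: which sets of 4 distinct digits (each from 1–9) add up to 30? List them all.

4 distinct digits from 1–9 sum between 10 and 30.
Only one set works: {6,7,8,9}.

{6,7,8,9}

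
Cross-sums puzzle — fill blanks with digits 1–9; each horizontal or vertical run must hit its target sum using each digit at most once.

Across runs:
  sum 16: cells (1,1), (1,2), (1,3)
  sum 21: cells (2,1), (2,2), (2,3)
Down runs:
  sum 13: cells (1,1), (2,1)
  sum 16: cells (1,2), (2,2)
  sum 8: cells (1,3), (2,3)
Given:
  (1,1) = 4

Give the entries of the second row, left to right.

16 in 2 cells must be {7,9}.
(2,1) = 13 − 4 = 9 completes the 13 down.
(2,2) = 7: the only remaining digit allowed by both the 21 across and the 16 down.
(2,3) = 21 − 16 = 5 completes the 21 across.
(1,2) = 16 − 7 = 9 completes the 16 down.
(1,3) = 16 − 13 = 3 completes the 16 across.

9 7 5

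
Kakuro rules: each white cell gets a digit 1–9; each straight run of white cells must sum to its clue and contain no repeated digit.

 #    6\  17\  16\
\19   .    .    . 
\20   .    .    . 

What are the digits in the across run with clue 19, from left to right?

2 8 9

17 in 2 cells must be {8,9}; 16 in 2 cells must be {7,9}.
Nothing is forced directly, so branch on R2C1, whose candidates are 4 or 5. If R2C1 = 5: then R1C1 would have to be in {2,3,4,5,6,7,8,9} for the 19 across but in {1} for the 6 down — contradiction. So R2C1 = 4.
R1C1 = 6 − 4 = 2 completes the 6 down.
Given what's placed, R1C3 must be 9 to fit the 19 across and 16 down.
R2C2 = 9: the only remaining digit allowed by both the 20 across and the 17 down.
R2C3 = 20 − 13 = 7 completes the 20 across.
R1C2 = 19 − 11 = 8 completes the 19 across.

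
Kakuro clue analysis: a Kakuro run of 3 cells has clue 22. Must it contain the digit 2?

Counterexample: {5,8,9} sums to 22 without using 2.

No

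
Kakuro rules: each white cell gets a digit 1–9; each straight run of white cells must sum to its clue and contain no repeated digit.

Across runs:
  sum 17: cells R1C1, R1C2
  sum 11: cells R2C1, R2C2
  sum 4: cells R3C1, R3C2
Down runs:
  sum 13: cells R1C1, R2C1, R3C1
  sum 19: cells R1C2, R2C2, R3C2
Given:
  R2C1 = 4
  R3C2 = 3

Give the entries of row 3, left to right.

17 in 2 cells must be {8,9}; 4 in 2 cells must be {1,3}.
Given what's placed, R1C1 must be 8 to fit the 17 across and 13 down.
R1C2 = 17 − 8 = 9 completes the 17 across.
R2C2 = 11 − 4 = 7 completes the 11 across.
R3C1 = 4 − 3 = 1 completes the 4 across.

1, 3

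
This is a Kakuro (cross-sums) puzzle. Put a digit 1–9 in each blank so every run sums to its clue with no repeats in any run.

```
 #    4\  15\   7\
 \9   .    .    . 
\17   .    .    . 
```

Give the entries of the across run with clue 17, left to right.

3 9 5

4 in 2 cells must be {1,3}.
The 9 across and the 15 down share only 6, so R1C2 = 6.
R2C2 = 15 − 6 = 9 completes the 15 down.
Given what's placed, R1C1 must be 1 to fit the 9 across and 4 down.
R1C3 = 9 − 7 = 2 completes the 9 across.
R2C1 = 4 − 1 = 3 completes the 4 down.
R2C3 = 17 − 12 = 5 completes the 17 across.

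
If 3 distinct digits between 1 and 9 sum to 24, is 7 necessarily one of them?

Yes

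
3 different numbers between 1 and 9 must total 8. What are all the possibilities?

{1,2,5}; {1,3,4}

3 distinct digits from 1–9 sum between 6 and 24.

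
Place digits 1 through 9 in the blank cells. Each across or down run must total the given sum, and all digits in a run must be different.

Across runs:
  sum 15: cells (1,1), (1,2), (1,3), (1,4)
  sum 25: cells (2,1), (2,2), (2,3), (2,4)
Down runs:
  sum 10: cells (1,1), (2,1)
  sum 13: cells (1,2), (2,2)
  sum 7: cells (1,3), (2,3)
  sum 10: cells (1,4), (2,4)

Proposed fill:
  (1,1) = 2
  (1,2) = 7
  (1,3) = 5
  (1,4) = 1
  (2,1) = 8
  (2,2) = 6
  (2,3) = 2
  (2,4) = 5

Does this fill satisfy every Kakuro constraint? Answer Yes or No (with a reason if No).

No — the down run (1,4)–(2,4) sums to 6, not 10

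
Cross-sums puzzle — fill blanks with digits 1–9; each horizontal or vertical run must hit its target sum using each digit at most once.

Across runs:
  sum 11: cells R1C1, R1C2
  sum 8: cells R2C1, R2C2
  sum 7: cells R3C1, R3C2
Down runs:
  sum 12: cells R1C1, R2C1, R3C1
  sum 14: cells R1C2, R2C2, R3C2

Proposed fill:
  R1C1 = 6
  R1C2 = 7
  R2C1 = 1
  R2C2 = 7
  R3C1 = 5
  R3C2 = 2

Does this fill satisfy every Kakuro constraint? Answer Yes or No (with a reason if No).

No — the down run R1C2–R3C2 sums to 16, not 14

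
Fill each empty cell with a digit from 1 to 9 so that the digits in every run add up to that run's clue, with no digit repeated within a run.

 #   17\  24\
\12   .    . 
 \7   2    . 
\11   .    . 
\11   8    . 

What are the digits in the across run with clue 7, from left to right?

R2C2 = 7 − 2 = 5 completes the 7 across.
R4C2 = 11 − 8 = 3 completes the 11 across.
No cell is forced outright now. R1C1 can only be 3 or 4 (the digits allowed by both its 12 across and its 17 down). If R1C1 = 4: then R1C2 would have to be in {8} for the 12 across but in {7,9} for the 24 down — contradiction. So R1C1 = 3.
R1C2 = 12 − 3 = 9 completes the 12 across.
R3C1 = 17 − 13 = 4 completes the 17 down.
R3C2 = 11 − 4 = 7 completes the 11 across.

2 5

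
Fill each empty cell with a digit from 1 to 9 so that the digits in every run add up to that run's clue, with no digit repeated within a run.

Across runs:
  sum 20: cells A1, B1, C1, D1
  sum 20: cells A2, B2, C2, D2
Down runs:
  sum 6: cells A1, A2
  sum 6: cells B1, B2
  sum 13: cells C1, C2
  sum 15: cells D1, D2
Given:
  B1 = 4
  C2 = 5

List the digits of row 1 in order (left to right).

2 4 8 6

C1 = 13 − 5 = 8 completes the 13 down.
B2 = 6 − 4 = 2 completes the 6 down.
Given what's placed, A2 must be 4 to fit the 20 across and 6 down.
D2 = 20 − 11 = 9 completes the 20 across.
A1 = 6 − 4 = 2 completes the 6 down.
D1 = 20 − 14 = 6 completes the 20 across.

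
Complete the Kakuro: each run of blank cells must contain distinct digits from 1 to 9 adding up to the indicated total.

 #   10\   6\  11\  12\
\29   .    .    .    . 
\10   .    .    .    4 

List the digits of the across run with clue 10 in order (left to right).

3 1 2 4

29 in 4 cells must be {5,7,8,9}; 10 in 4 cells must be {1,2,3,4}.
The 29 across and the 6 down share only 5, so R1C2 = 5.
R1C4 = 12 − 4 = 8 completes the 12 down.
R2C2 = 6 − 5 = 1 completes the 6 down.
Nothing is forced directly, so branch on R2C1, whose candidates are 2 or 3. If R2C1 = 2: then R1C1 would have to be in {7,9} for the 29 across but in {8} for the 10 down — contradiction. So R2C1 = 3.
R1C1 = 10 − 3 = 7 completes the 10 down.
R1C3 = 29 − 20 = 9 completes the 29 across.
R2C3 = 10 − 8 = 2 completes the 10 across.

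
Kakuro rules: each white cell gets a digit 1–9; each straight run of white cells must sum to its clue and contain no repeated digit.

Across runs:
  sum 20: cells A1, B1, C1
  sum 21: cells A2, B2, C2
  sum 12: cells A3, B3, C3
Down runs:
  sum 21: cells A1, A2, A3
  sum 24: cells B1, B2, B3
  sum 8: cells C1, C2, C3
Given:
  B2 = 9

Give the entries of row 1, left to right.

24 in 3 cells must be {7,8,9}.
Nothing is forced directly, so branch on C2, whose candidates are 4 or 5. If C2 = 5: then C1 would have to be in {3,4,5,6,7,8,9} for the 20 across but in {1,2} for the 8 down — contradiction. So C2 = 4.
Given what's placed, C1 must be 3 to fit the 20 across and 8 down.
A2 = 21 − 13 = 8 completes the 21 across.
C3 = 8 − 7 = 1 completes the 8 down.
A1 = 9: the only remaining digit allowed by both the 20 across and the 21 down.
B1 = 20 − 12 = 8 completes the 20 across.

9 8 3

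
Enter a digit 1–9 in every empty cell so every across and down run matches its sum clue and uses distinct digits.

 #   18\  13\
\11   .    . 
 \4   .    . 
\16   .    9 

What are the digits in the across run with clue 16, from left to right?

4 in 2 cells must be {1,3}; 16 in 2 cells must be {7,9}.
R1C2 = 3: the only remaining digit allowed by both the 11 across and the 13 down.
R2C2 = 13 − 12 = 1 completes the 13 down.
R3C1 = 16 − 9 = 7 completes the 16 across.
R1C1 = 11 − 3 = 8 completes the 11 across.
R2C1 = 4 − 1 = 3 completes the 4 across.

7 9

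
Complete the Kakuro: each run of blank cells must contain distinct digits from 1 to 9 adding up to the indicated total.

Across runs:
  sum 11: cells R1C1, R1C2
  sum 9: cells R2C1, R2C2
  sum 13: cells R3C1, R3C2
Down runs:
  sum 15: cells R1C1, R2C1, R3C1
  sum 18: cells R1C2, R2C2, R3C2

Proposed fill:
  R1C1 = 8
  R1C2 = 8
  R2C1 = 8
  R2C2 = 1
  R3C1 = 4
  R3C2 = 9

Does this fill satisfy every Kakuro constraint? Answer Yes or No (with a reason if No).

No — the across run R1C1–R1C2 sums to 16, not 11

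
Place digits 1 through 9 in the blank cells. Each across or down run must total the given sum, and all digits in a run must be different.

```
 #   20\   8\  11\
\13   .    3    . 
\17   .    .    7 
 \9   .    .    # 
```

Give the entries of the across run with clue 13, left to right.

R1C3 = 11 − 7 = 4 completes the 11 down.
R1C1 = 13 − 7 = 6 completes the 13 across.
Given what's placed, R2C1 must be 9 to fit the 17 across and 20 down.
R2C2 = 17 − 16 = 1 completes the 17 across.
R3C1 = 20 − 15 = 5 completes the 20 down.
R3C2 = 9 − 5 = 4 completes the 9 across.

6, 3, 4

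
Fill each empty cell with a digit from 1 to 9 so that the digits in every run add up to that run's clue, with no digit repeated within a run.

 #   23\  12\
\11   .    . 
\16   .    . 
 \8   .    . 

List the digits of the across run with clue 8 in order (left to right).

6, 2

16 in 2 cells must be {7,9}; 23 in 3 cells must be {6,8,9}.
The 16 across and the 23 down share only 9, so R2C1 = 9.
R2C2 = 16 − 9 = 7 completes the 16 across.
Given what's placed, R3C1 must be 6 to fit the 8 across and 23 down.
R3C2 = 8 − 6 = 2 completes the 8 across.
R1C1 = 23 − 15 = 8 completes the 23 down.
R1C2 = 11 − 8 = 3 completes the 11 across.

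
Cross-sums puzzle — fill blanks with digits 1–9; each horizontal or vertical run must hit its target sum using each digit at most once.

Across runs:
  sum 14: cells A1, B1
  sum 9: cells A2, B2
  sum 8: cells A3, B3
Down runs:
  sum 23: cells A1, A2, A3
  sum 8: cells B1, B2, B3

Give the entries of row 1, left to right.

23 in 3 cells must be {6,8,9}.
The 14 across and the 8 down share only 5, so B1 = 5.
The 8 across and the 23 down share only 6, so A3 = 6.
B3 = 8 − 6 = 2 completes the 8 across.
A1 = 14 − 5 = 9 completes the 14 across.
A2 = 23 − 15 = 8 completes the 23 down.
B2 = 9 − 8 = 1 completes the 9 across.

9 5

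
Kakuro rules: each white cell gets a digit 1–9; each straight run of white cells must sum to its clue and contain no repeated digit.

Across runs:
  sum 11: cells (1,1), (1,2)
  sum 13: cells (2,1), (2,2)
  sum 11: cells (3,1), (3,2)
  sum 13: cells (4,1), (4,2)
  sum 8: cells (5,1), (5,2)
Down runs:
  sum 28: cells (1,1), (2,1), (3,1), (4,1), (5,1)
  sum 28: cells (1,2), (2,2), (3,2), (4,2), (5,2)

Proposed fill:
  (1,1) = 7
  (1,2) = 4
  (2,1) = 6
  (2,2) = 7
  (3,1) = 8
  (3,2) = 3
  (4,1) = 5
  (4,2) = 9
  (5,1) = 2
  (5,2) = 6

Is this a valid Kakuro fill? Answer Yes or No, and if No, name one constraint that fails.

No — the down run (1,2)–(5,2) sums to 29, not 28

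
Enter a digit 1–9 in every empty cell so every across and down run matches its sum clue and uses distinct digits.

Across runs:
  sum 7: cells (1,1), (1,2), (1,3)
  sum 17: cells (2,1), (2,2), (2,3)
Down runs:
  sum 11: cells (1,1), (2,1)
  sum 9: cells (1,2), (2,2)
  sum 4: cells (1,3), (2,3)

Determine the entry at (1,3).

7 in 3 cells must be {1,2,4}; 4 in 2 cells must be {1,3}.
The 7 across and the 4 down share only 1, so (1,3) = 1.
(2,3) = 4 − 1 = 3 completes the 4 down.
Nothing is forced directly, so branch on (1,1), whose candidates are 2 or 4. If (1,1) = 4: that forces (1,2) = 2, after which (2,1) would have to be in {5,6,8,9} for the 17 across but in {7} for the 11 down — contradiction. So (1,1) = 2.
(1,2) = 7 − 3 = 4 completes the 7 across.
(2,1) = 11 − 2 = 9 completes the 11 down.
(2,2) = 17 − 12 = 5 completes the 17 across.

1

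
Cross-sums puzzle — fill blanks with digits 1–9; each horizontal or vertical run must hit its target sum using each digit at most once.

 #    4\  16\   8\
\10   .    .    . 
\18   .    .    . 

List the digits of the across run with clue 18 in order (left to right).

4 in 2 cells must be {1,3}; 16 in 2 cells must be {7,9}.
The 10 across and the 16 down share only 7, so R1C2 = 7.
R2C2 = 16 − 7 = 9 completes the 16 down.
Given what's placed, R1C1 must be 1 to fit the 10 across and 4 down.
R1C3 = 10 − 8 = 2 completes the 10 across.
R2C1 = 4 − 1 = 3 completes the 4 down.
R2C3 = 18 − 12 = 6 completes the 18 across.

3 9 6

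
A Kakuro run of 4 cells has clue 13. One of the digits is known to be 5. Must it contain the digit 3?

The only way to make 13 from 4 distinct digits under that restriction is {1,3,4,5}, which contains 3.

Yes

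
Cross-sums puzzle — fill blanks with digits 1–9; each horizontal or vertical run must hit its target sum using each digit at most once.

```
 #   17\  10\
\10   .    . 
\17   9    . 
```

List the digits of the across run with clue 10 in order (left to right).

8, 2

17 in 2 cells must be {8,9}.
R1C1 = 17 − 9 = 8 completes the 17 down.
R1C2 = 10 − 8 = 2 completes the 10 across.
R2C2 = 17 − 9 = 8 completes the 17 across.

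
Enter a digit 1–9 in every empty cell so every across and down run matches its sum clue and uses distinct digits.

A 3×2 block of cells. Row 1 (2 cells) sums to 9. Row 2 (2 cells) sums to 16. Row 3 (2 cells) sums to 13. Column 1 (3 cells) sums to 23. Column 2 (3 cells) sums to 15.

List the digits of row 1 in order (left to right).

6 3

16 in 2 cells must be {7,9}; 23 in 3 cells must be {6,8,9}.
The 16 across and the 23 down share only 9, so (2,1) = 9.
(2,2) = 16 − 9 = 7 completes the 16 across.
Nothing is forced directly, so branch on (1,1), whose candidates are 6 or 8. If (1,1) = 8: then (1,2) would have to be in {1} for the 9 across but in {2,3,5,6} for the 15 down — contradiction. So (1,1) = 6.
(1,2) = 9 − 6 = 3 completes the 9 across.
(3,1) = 23 − 15 = 8 completes the 23 down.
(3,2) = 13 − 8 = 5 completes the 13 across.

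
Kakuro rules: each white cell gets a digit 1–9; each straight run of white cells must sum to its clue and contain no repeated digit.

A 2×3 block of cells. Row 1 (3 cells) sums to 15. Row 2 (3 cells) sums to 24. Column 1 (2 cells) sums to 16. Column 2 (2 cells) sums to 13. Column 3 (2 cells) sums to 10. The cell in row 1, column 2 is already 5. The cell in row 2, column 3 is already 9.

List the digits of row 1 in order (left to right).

9 5 1

24 in 3 cells must be {7,8,9}; 16 in 2 cells must be {7,9}.
(1,3) = 10 − 9 = 1 completes the 10 down.
(2,1) = 7: the only remaining digit allowed by both the 24 across and the 16 down.
(2,2) = 24 − 16 = 8 completes the 24 across.
(1,1) = 15 − 6 = 9 completes the 15 across.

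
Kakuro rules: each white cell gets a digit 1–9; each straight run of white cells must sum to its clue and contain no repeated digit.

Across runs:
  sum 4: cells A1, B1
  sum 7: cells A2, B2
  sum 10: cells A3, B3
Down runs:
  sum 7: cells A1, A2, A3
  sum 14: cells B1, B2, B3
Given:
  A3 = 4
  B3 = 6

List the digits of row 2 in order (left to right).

4 in 2 cells must be {1,3}; 7 in 3 cells must be {1,2,4}.
Given what's placed, A1 must be 1 to fit the 4 across and 7 down.
B1 = 4 − 1 = 3 completes the 4 across.
A2 = 7 − 5 = 2 completes the 7 down.
B2 = 7 − 2 = 5 completes the 7 across.

2 5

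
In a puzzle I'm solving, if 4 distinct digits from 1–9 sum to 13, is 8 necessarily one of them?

No

Counterexample: {1,2,3,7} sums to 13 without using 8.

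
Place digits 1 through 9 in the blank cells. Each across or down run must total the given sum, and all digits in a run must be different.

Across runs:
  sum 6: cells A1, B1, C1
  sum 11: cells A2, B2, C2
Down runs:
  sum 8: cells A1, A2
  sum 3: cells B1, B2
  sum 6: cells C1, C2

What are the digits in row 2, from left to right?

5 2 4

6 in 3 cells must be {1,2,3}; 3 in 2 cells must be {1,2}.
Nothing is forced directly, so branch on B1, whose candidates are 1 or 2. If B1 = 2: that forces C1 = 1, B2 = 1, after which C2 would have to be in {2,3,4,6,7,8} for the 11 across but in {5} for the 6 down — contradiction. So B1 = 1.
Given what's placed, C1 must be 2 to fit the 6 across and 6 down.
B2 = 3 − 1 = 2 completes the 3 down.
C2 = 6 − 2 = 4 completes the 6 down.
A1 = 6 − 3 = 3 completes the 6 across.
A2 = 11 − 6 = 5 completes the 11 across.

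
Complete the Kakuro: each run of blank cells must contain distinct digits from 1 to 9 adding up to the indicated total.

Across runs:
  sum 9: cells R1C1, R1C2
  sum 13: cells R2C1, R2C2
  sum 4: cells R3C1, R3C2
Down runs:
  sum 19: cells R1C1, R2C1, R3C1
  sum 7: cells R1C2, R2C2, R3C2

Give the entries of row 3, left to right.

3 1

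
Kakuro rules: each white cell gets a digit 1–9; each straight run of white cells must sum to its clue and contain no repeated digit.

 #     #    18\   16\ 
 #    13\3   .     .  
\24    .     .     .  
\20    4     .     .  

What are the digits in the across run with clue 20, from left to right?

4 9 7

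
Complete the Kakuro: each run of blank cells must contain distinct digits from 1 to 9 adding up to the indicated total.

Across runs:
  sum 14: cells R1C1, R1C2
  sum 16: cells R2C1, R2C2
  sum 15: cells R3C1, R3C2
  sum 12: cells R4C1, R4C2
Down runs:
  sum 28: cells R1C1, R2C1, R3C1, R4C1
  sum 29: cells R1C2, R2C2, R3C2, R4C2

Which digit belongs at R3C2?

7

16 in 2 cells must be {7,9}; 29 in 4 cells must be {5,7,8,9}.
Nothing is forced directly, so branch on R1C2, whose candidates are 5 or 8 or 9. If R1C2 = 8: that forces R1C1 = 6, R2C1 = 9, R2C2 = 7, R3C1 = 8, after which R3C2 would have to be in {7} for the 15 across but in {5,9} for the 29 down — contradiction. If R1C2 = 9: that forces R1C1 = 5, R2C1 = 9, R2C2 = 7, R3C2 = 8, R4C1 = 8, after which R4C2 would have to be in {4} for the 12 across but in {5} for the 29 down — contradiction. So R1C2 = 5.
R1C1 = 14 − 5 = 9 completes the 14 across.
Given what's placed, R2C1 must be 7 to fit the 16 across and 28 down.
R2C2 = 16 − 7 = 9 completes the 16 across.
R3C1 = 8: the only remaining digit allowed by both the 15 across and the 28 down.
R3C2 = 15 − 8 = 7 completes the 15 across.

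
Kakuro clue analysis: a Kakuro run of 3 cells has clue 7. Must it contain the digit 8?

The only way to make 7 from 3 distinct digits is {1,2,4}, which does not contain 8.

No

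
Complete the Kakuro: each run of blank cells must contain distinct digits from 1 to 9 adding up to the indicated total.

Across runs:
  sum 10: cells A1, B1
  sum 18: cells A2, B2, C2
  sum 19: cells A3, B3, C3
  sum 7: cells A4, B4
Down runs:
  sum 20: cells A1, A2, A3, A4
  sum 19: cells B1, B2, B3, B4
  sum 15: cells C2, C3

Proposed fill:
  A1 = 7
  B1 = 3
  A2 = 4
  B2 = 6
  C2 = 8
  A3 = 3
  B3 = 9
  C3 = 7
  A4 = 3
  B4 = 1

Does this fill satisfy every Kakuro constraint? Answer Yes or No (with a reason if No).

No — the across run A4–B4 sums to 4, not 7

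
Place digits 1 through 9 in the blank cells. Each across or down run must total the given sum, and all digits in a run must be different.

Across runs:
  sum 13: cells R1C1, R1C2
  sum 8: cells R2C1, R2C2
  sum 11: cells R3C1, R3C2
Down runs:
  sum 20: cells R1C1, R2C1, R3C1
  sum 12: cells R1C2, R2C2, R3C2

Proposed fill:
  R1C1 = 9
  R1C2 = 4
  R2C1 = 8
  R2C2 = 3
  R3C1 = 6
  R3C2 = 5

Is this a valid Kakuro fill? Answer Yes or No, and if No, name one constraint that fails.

No — the down run R1C1–R3C1 sums to 23, not 20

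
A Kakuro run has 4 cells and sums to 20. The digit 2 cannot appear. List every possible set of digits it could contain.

{1,3,7,9}; {1,4,6,9}; {1,4,7,8}; {1,5,6,8}; {3,4,5,8}; {3,4,6,7}

4 distinct digits from 1–9 sum between 10 and 30.
Dropping sets that contain 2.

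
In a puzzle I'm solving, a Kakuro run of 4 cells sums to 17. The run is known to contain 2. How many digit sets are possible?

4 distinct digits from 1–9 sum between 10 and 30.
Keeping only sets containing 2.
Enumerating: {1,2,5,9}, {1,2,6,8}, {2,3,4,8}, {2,3,5,7}, {2,4,5,6}.

5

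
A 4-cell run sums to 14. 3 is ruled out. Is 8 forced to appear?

Counterexample: {1,2,4,7} sums to 14 under that restriction without using 8.

No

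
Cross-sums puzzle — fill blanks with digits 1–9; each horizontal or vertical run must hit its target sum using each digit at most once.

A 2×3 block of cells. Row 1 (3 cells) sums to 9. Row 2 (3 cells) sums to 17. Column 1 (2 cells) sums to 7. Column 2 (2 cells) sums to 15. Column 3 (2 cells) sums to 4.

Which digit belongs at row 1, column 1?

4 in 2 cells must be {1,3}.
The 9 across and the 15 down share only 6, so (1,2) = 6.
Given what's placed, (1,3) must be 1 to fit the 9 across and 4 down.
(2,2) = 15 − 6 = 9 completes the 15 down.
(2,3) = 4 − 1 = 3 completes the 4 down.
(1,1) = 9 − 7 = 2 completes the 9 across.
(2,1) = 17 − 12 = 5 completes the 17 across.

2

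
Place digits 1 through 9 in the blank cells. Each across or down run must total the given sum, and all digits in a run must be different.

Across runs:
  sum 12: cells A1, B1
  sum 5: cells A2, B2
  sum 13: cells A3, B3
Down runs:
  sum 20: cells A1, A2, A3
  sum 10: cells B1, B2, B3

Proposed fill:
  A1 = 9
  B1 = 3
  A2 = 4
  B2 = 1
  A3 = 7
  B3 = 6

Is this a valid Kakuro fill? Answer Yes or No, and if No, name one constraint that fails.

Across: 9+3=12; 4+1=5; 7+6=13. Down: 9+4+7=20; 3+1+6=10. No digit repeats within any run.

Yes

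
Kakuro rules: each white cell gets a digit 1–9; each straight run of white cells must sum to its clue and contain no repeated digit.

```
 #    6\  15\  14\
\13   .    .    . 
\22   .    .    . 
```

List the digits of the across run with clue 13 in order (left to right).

The 22 across and the 6 down share only 5, so R2C1 = 5.
R1C1 = 6 − 5 = 1 completes the 6 down.
Nothing is forced directly, so branch on R2C2, whose candidates are 8 or 9. If R2C2 = 9: then R1C2 would have to be in {3,4,5,7,8,9} for the 13 across but in {6} for the 15 down — contradiction. So R2C2 = 8.
R1C2 = 15 − 8 = 7 completes the 15 down.
R1C3 = 13 − 8 = 5 completes the 13 across.
R2C3 = 22 − 13 = 9 completes the 22 across.

1 7 5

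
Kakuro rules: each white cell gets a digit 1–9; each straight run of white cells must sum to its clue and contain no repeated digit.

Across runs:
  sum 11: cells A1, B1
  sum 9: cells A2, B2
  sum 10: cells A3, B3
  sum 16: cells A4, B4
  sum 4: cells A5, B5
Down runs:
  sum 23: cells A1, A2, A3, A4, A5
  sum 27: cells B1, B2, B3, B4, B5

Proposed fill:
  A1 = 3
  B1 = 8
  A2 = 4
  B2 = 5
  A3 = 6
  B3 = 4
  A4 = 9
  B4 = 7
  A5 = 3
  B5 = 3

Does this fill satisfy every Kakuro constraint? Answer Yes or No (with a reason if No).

No — the across run A5–B5 sums to 6, not 4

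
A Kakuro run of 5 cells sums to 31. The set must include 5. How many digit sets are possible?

5 distinct digits from 1–9 sum between 15 and 35.
Keeping only sets containing 5.
Enumerating: {2,5,7,8,9}, {3,5,6,8,9}, {4,5,6,7,9}.

3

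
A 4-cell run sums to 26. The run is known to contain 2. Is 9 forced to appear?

Yes

The only way to make 26 from 4 distinct digits under that restriction is {2,7,8,9}, which contains 9.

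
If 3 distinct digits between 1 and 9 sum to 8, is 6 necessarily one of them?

Counterexample: {1,2,5} sums to 8 without using 6.

No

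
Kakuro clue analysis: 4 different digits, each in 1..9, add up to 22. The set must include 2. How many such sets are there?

4 distinct digits from 1–9 sum between 10 and 30.
Keeping only sets containing 2.
Enumerating: {2,3,8,9}, {2,4,7,9}, {2,5,6,9}, {2,5,7,8}.

4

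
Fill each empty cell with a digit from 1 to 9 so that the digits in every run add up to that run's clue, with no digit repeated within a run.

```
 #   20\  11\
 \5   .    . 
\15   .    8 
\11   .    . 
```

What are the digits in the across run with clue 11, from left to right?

9 2

R2C1 = 15 − 8 = 7 completes the 15 across.
R3C2 = 2: the only remaining digit allowed by both the 11 across and the 11 down.
Given what's placed, R1C1 must be 4 to fit the 5 across and 20 down.
R1C2 = 5 − 4 = 1 completes the 5 across.
R3C1 = 11 − 2 = 9 completes the 11 across.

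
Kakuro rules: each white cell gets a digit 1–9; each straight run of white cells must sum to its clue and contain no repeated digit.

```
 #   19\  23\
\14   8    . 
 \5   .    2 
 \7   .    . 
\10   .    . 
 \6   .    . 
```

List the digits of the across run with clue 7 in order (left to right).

R1C2 = 14 − 8 = 6 completes the 14 across.
R2C1 = 5 − 2 = 3 completes the 5 across.
Nothing is forced directly, so branch on R4C1, whose candidates are 1 or 2. If R4C1 = 2: that forces R4C2 = 8, R5C2 = 4, R3C2 = 3, after which R5C1 would have to be in {2} for the 6 across but in {1,5} for the 19 down — contradiction. So R4C1 = 1.
R4C2 = 10 − 1 = 9 completes the 10 across.
Nothing is forced directly, so branch on R3C1, whose candidates are 2 or 5. If R3C1 = 5: then R3C2 would have to be in {2} for the 7 across but in {1,5} for the 23 down — contradiction. So R3C1 = 2.
R3C2 = 7 − 2 = 5 completes the 7 across.
R5C1 = 19 − 14 = 5 completes the 19 down.
R5C2 = 6 − 5 = 1 completes the 6 across.

2 5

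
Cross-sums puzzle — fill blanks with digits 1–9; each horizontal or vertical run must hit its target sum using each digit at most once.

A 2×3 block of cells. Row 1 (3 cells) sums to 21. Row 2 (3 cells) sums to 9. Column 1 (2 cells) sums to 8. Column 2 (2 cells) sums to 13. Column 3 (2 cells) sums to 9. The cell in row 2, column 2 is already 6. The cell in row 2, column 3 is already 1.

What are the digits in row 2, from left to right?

2, 6, 1

(1,2) = 13 − 6 = 7 completes the 13 down.
(1,3) = 9 − 1 = 8 completes the 9 down.
(2,1) = 9 − 7 = 2 completes the 9 across.
(1,1) = 21 − 15 = 6 completes the 21 across.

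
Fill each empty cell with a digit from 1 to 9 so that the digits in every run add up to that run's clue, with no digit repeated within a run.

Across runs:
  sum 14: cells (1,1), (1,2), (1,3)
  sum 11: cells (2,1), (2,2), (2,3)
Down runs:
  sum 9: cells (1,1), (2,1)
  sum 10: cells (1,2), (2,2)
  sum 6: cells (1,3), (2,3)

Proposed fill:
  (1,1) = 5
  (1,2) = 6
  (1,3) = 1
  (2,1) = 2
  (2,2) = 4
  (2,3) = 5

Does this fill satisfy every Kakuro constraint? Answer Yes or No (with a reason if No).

No — the down run (1,1)–(2,1) sums to 7, not 9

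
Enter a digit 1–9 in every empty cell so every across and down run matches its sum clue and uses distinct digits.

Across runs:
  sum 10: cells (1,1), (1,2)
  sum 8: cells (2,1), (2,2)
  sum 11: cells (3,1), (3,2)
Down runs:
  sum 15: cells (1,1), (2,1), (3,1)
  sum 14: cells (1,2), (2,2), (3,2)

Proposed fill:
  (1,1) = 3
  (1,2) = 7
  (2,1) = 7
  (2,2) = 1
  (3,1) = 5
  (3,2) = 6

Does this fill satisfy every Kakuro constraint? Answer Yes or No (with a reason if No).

Across: 3+7=10; 7+1=8; 5+6=11. Down: 3+7+5=15; 7+1+6=14. No digit repeats within any run.

Yes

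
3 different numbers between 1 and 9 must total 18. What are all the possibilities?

{1,8,9}; {2,7,9}; {3,6,9}; {3,7,8}; {4,5,9}; {4,6,8}; {5,6,7}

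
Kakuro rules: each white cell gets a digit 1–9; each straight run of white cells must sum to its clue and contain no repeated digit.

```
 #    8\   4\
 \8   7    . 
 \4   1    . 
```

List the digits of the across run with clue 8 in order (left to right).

7, 1

4 in 2 cells must be {1,3}.
R1C2 = 8 − 7 = 1 completes the 8 across.
R2C2 = 4 − 1 = 3 completes the 4 across.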